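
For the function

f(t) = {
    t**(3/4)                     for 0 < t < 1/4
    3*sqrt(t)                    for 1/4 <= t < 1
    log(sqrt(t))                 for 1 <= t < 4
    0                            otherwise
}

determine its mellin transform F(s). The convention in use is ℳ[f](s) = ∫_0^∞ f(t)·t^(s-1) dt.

reversing the power substitution: t**(3/2) on [0, 1/2); 3*t on [1/2, 1); log(t) on [1, 2)
summing 3 kernel integrals split by 1/4, 1 yields ℳ[f](s)
∫ t**(3/4)·t^(s-1) over [0, 1/4)
∫ 3*sqrt(t)·t^(s-1) over [1/4, 1)
over [1, 4), the kernel integral of log(sqrt(t)) enters the sum

2**(-2*s - 1)*(16**s*s*(2*s + 1)*(4*s + 3)*log(4) - 16**s*(2*s + 1)*(4*s + 3) + 2**(2*s + 2)*s**2*(12*s + 9) + 4**s*(2*s + 1)*(4*s + 3) + s**2*(-24*s - 18) + sqrt(2)*s**2*(4*s + 2))/(s**2*(2*s + 1)*(4*s + 3))
  Re(s) > -3/4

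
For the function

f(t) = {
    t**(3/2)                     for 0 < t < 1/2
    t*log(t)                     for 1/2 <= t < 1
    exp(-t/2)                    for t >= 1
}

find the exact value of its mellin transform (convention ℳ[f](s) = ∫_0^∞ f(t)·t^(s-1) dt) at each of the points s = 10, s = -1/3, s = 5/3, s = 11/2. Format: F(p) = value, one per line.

F(10) = -2047/247808 + sqrt(2)/47104 + log(2)/22528 + 612646886*exp(-1/2)
F(-1/3) = 2**(1/3)*(-63*2**(2/3) + 12*sqrt(2) + 28*2**(1/3)*uppergamma(-1/3, 1/2) + 42*log(2) + 63)/56
F(5/3) = 2**(1/3)*(-684*2**(2/3) + 171 + 192*sqrt(2) + 456*log(2) + 19456*2**(1/3)*uppergamma(5/3, 1/2))/9728
F(11/2) = -3415/151424 + sqrt(2)/5408 + sqrt(2)*log(2)/832 + 945*sqrt(2)*sqrt(pi)*erfc(sqrt(2)/2) + 2666*exp(-1/2)

decompose at 1/2, 1; ℳ[f](s) sums the 3 pieces' integrals
for t in [0, 1/2): the term is ∫ t**(3/2)·t^(s-1)
segment 1/2 to 1 holds t*log(t); add its integral
for t in [1, ∞): the term is ∫ exp(-t/2)·t^(s-1)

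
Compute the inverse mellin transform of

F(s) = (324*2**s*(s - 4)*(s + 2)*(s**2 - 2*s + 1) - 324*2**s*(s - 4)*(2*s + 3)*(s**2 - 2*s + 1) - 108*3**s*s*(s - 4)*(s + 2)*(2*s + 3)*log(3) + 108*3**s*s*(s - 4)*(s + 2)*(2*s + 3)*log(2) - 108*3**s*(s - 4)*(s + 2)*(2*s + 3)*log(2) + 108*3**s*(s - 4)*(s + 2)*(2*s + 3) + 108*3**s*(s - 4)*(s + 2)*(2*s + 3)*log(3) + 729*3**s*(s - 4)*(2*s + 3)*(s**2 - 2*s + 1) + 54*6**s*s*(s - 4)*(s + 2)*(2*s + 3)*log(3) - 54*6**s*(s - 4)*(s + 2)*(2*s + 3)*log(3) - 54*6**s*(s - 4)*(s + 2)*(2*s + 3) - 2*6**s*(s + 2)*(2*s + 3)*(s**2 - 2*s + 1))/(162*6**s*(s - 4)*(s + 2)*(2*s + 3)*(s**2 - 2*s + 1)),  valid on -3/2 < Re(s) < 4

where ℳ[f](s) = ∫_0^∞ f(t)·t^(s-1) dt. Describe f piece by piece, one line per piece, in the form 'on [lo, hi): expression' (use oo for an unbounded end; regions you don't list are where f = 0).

strip the common scale on t: t**(3/2) on [0, 1); 2*t**2 on [1, 3/2); log(t)/t on [3/2, 3); …
integrate the 4 segments split at 1/3, 1/2, 1, then add the results
segment [0, 1/3) carries 3*sqrt(3)*t**(3/2); integrate it
between 1/3 and 1/2 the integrand is 18*t**2·t^(s-1)
∫ log(3*t)/(3*t)·t^(s-1) over [1/2, 1)
on [1, ∞) integrate f = 1/(81*t**4) against the kernel

on [0, 1/3): 3*sqrt(3)*t**(3/2)
on [1/3, 1/2): 18*t**2
on [1/2, 1): log(3*t)/(3*t)
on [1, oo): 1/(81*t**4)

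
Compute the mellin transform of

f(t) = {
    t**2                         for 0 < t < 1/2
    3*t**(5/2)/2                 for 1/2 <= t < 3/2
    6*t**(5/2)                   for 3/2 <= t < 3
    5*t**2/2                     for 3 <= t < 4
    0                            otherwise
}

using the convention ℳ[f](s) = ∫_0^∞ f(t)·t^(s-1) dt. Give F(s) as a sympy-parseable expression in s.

(320*2**(2*s)*(2*s + 5) - 81*2**(1/2 - s)*3**(s + 1/2)*(s + 2) - 3*2**(1/2 - s)*(s + 2) - 180*3**s*(2*s + 5) + 864*3**(s + 1/2)*(s + 2) + 2*(2*s + 5)/2**s)/(8*(s + 2)*(2*s + 5))
  Re(s) > -2

decompose at 1/2, 3/2, 3; ℳ[f](s) sums the 4 pieces' integrals
∫ over [0, 1/2) of t**2·t^(s-1) joins the sum
on [1/2, 3/2) integrate f = 3*t**(5/2)/2 against the kernel
for t in [3/2, 3): the term is ∫ 6*t**(5/2)·t^(s-1)
∫ 5*t**2/2·t^(s-1) over [3, 4)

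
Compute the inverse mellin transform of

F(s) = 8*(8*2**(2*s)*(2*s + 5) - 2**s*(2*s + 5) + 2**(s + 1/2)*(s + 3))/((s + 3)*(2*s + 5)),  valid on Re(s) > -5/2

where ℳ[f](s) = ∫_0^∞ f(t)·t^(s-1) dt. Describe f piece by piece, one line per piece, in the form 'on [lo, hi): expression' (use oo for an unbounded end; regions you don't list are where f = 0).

on [0, 2): t**(5/2)
on [2, 4): t**3

linearity at 2 turns ℳ[f](s) into 2 summed integrals
piece [0, 2): integrate t**(5/2) against the kernel
∫ t**3·t^(s-1) over [2, 4)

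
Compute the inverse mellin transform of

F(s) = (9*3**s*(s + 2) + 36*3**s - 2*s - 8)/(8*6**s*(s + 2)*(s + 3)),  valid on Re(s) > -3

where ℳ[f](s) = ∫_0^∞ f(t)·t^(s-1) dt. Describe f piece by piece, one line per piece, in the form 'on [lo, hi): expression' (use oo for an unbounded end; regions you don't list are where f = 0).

on [0, 1/6): 27*t**3
on [1/6, 1/2): 9*t**2*(2 - 3*t)

remove the common scale on t first: t**3 on [0, 1/2); t**2*(2 - t) on [1/2, 3/2)
peel off the shared t-power: t on [0, 1/2); 2 - t on [1/2, 3/2)
linearity at 1/6 turns ℳ[f](s) into 2 summed integrals
piece [0, 1/6): integrate 27*t**3 against the kernel
∫ 9*t**2*(2 - 3*t)·t^(s-1) over [1/6, 1/2)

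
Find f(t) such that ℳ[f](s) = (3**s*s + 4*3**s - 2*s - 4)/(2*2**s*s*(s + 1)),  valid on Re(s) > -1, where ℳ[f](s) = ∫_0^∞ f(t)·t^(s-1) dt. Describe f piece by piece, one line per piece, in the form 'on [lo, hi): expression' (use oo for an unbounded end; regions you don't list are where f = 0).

breakpoints 1/2: one integral from each of the 2 segments
on [0, 1/2) integrate f = t against the kernel
on [1/2, 3/2): add ∫ (2 - t)·t^(s-1) dt

on [0, 1/2): t
on [1/2, 3/2): 2 - t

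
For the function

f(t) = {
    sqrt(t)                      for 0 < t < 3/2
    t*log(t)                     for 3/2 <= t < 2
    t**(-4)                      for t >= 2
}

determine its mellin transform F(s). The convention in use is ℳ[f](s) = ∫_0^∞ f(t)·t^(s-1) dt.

breakpoints 3/2, 2: one integral from each of the 3 segments
segment 0 to 3/2 holds sqrt(t); add its integral
between 3/2 and 2 the integrand is t*log(t)·t^(s-1)
the [2, ∞) slice contributes ∫ t**(-4)·t^(s-1) dt

(-32*2**(2*s)*(s - 4)*(2*s + 1) + 3**s*s*(s - 4)*(2*s + 1)*(-24*log(3) + 24*log(2)) + 3**s*(s - 4)*(2*s + 1)*(-24*log(3) + 24*log(2)) + 24*3**s*(s - 4)*(2*s + 1) + 16*3**s*sqrt(6)*(s - 4)*(s**2 + 2*s + 1) + 32*4**s*s*(s - 4)*(2*s + 1)*log(2) + 32*4**s*(s - 4)*(2*s + 1)*log(2) - 4**s*(2*s + 1)*(s**2 + 2*s + 1))/(16*2**s*(s - 4)*(2*s + 1)*(s**2 + 2*s + 1))
  -1/2 < Re(s) < 4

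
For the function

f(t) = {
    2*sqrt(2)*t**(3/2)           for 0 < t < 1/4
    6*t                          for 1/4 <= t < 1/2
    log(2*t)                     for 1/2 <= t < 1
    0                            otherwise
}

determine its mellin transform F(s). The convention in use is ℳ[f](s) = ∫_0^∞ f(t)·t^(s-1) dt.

back out the common scale on t: t**(3/2) on [0, 1/2); 3*t on [1/2, 1); log(t) on [1, 2)
cuts at 1/4, 1/2: linearity sums the 3 kernel integrals
over [0, 1/4), the kernel integral of 2*sqrt(2)*t**(3/2) enters the sum
[1/4, 1/2) adds the kernel integral of 6*t
piece [1/2, 1): integrate log(2*t) against the kernel

(-2*2**(2*s)*(s + 1)*(2*s + 3) + 6*2**s*s**2*(2*s + 3) + 2*2**s*(s + 1)*(2*s + 3) + 4**s*s*(s + 1)*(2*s + 3)*log(4) + sqrt(2)*s**2*(s + 1) - 3*s**2*(2*s + 3))/(2*2**(2*s)*s**2*(s + 1)*(2*s + 3))
  Re(s) > -3/2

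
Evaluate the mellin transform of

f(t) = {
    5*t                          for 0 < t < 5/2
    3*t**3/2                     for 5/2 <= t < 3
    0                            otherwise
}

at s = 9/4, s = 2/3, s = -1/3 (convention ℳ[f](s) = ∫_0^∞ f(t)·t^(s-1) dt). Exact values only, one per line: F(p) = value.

F(9/4) = -5625*2**(3/4)*5**(1/4)/2912 + 486*3**(1/4)/7
F(2/3) = 195*2**(1/3)*5**(2/3)/352 + 243*3**(2/3)/22
F(-1/3) = 255*2**(1/3)*5**(2/3)/128 + 81*3**(2/3)/16

linearity at 5/2 turns ℳ[f](s) into 2 summed integrals
the [0, 5/2) slice contributes ∫ 5*t·t^(s-1) dt
the [5/2, 3) slice contributes ∫ 3*t**3/2·t^(s-1) dt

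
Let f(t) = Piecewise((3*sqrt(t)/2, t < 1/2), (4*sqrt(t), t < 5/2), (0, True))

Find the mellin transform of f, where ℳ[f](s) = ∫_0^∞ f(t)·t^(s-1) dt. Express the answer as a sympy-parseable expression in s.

2**(1/2 - s)*(8*5**(s + 1/2) - 5)/(2*(2*s + 1))
  Re(s) > -1/2

split f at 1/2: ℳ[f](s) collects 2 kernel integrals
on [0, 1/2): add ∫ 3*sqrt(t)/2·t^(s-1) dt
between 1/2 and 5/2 the integrand is 4*sqrt(t)·t^(s-1)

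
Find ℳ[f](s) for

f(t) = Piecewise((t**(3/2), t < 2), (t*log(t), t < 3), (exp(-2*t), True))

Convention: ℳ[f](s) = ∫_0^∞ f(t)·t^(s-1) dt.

cuts at 2, 3: linearity sums the 3 kernel integrals
segment 0 to 2 holds t**(3/2); add its integral
on [2, 3): add ∫ t*log(t)·t^(s-1) dt
∫ exp(-2*t)·t^(s-1) over [3, ∞)

(-12**s*s*(2*s + 3)*log(4) - 12**s*(2*s + 3)*log(4) + 12**s*(4*s + 6) + 12**s*sqrt(2)*(4*s**2 + 8*s + 4) + 3*18**s*s*(2*s + 3)*log(3) + 18**s*(-6*s - 9) + 3*18**s*(2*s + 3)*log(3) + 3**s*(2*s + 3)*(s**2 + 2*s + 1)*uppergamma(s, 6))/(6**s*(2*s + 3)*(s**2 + 2*s + 1))
  Re(s) > -3/2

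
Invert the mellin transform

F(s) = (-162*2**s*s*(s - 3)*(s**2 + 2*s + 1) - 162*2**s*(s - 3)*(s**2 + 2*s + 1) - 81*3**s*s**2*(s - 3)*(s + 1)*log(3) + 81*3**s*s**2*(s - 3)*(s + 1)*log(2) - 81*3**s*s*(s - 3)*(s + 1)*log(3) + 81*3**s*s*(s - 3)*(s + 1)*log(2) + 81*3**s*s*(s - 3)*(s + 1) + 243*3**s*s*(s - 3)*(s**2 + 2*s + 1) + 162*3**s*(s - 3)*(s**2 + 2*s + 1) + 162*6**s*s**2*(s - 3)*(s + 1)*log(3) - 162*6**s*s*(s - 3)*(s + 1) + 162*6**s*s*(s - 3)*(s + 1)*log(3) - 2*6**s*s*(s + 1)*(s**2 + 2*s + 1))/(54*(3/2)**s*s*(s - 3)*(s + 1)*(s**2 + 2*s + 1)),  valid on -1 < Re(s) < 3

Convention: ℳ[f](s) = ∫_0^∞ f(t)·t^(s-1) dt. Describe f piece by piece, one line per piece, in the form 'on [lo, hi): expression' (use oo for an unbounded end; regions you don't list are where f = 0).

undo the common scale on t: t/2 on [0, 2); t/2 + 3 on [2, 3); t*log(t/2)/2 on [3, 6); …
reversing the common scale on t: t on [0, 1); t + 3 on [1, 3/2); t*log(t) on [3/2, 3); …
cuts at 4/3, 2, 4: linearity sums the 4 kernel integrals
[0, 4/3) adds the kernel integral of 3*t/4
segment [4/3, 2) carries (3*t/4 + 3); integrate it
over [2, 4), the kernel integral of 3*t*log(3*t/4)/4 enters the sum
on [4, ∞) integrate f = 64/(27*t**3) against the kernel

on [0, 4/3): 3*t/4
on [4/3, 2): 3*t/4 + 3
on [2, 4): 3*t*log(3*t/4)/4
on [4, oo): 64/(27*t**3)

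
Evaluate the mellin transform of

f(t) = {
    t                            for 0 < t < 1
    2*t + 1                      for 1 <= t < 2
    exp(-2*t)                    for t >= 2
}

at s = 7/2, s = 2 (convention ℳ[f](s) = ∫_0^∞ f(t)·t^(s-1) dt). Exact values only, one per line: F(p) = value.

summing 3 kernel integrals split by 1, 2 yields ℳ[f](s)
the [0, 1) slice contributes ∫ t·t^(s-1) dt
over [1, 2), the kernel integral of (2*t + 1) enters the sum
[2, ∞) adds the kernel integral of exp(-2*t)

F(7/2) = (sqrt(2)*(945*sqrt(pi)*exp(4)*erfc(2) + 29988)/8064 + (-4096 + 75776*sqrt(2))*exp(4)/8064)*exp(-4)
F(2) = 5*exp(-4)/4 + 13/2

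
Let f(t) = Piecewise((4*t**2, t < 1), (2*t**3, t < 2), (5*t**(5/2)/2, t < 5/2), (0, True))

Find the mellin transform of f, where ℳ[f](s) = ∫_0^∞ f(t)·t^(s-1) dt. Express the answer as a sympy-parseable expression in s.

(-5*2**(s + 5/2)*(s + 2)*(s + 3) + 2*2**(s + 3)*(s + 2)*(2*s + 5) + 5*(5/2)**(s + 5/2)*(s + 2)*(s + 3) - 2*(s + 2)*(2*s + 5) + 4*(s + 3)*(2*s + 5))/((s + 2)*(s + 3)*(2*s + 5))
  Re(s) > -2

treat the 3 regions marked off by 1, 2 separately and sum
∫ 4*t**2·t^(s-1) over [0, 1)
[1, 2) adds the kernel integral of 2*t**3
∫ 5*t**(5/2)/2·t^(s-1) over [2, 5/2)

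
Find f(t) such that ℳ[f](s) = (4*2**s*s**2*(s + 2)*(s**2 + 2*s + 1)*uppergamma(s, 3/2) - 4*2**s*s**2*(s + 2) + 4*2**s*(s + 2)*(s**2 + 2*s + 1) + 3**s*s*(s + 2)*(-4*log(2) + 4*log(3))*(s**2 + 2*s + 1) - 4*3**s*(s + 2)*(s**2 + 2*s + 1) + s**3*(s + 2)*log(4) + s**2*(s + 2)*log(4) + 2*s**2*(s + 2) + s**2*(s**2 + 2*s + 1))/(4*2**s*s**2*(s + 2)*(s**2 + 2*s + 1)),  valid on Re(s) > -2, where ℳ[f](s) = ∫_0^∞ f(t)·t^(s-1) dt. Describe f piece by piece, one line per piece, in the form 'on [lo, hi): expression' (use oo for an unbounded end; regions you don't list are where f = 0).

cuts at 1/2, 1, 3/2: linearity sums the 4 kernel integrals
∫ over [0, 1/2) of t**2·t^(s-1) joins the sum
∫ over [1/2, 1) of t*log(t)·t^(s-1) joins the sum
[1, 3/2) adds the kernel integral of log(t)
∫ exp(-t)·t^(s-1) over [3/2, ∞)

on [0, 1/2): t**2
on [1/2, 1): t*log(t)
on [1, 3/2): log(t)
on [3/2, oo): exp(-t)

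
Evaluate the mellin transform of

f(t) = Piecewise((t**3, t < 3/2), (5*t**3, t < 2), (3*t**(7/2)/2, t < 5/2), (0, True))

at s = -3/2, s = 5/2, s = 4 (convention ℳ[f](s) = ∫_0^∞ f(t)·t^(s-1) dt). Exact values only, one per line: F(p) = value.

F(-3/2) = -2*sqrt(6) + 27/16 + 20*sqrt(2)/3
F(5/2) = -243*sqrt(6)/88 + 320*sqrt(2)/11 + 11529/256
F(4) = -128*sqrt(2)/5 + 18293/224 + 15625*sqrt(10)/256

linearity at 3/2, 2 turns ℳ[f](s) into 3 summed integrals
the [0, 3/2) slice contributes ∫ t**3·t^(s-1) dt
on [3/2, 2): add ∫ 5*t**3·t^(s-1) dt
for t in [2, 5/2): the term is ∫ 3*t**(7/2)/2·t^(s-1)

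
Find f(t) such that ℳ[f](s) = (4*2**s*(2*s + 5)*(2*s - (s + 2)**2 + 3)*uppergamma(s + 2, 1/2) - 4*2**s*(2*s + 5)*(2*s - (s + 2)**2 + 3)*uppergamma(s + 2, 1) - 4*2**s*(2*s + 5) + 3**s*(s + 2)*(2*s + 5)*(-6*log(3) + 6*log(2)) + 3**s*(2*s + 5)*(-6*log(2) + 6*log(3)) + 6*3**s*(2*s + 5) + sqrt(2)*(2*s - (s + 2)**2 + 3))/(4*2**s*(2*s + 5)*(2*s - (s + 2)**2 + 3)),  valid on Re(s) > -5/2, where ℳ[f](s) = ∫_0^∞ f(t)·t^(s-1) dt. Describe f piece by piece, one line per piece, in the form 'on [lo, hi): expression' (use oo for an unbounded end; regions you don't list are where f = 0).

peel off the shared t-power: sqrt(t) on [0, 1/2); exp(-t) on [1/2, 1); log(t)/t on [1, 3/2)
decompose at 1/2, 1; ℳ[f](s) sums the 3 pieces' integrals
segment 0 to 1/2 holds t**(5/2); add its integral
segment [1/2, 1) carries t**2*exp(-t); integrate it
piece [1, 3/2): integrate t*log(t) against the kernel

on [0, 1/2): t**(5/2)
on [1/2, 1): t**2*exp(-t)
on [1, 3/2): t*log(t)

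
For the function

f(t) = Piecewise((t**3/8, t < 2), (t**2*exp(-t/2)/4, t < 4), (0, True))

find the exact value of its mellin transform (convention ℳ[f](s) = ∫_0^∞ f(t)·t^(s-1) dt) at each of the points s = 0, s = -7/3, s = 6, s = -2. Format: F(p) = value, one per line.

F(0) = -3*exp(-2) + 1/3 + 2*exp(-1)
F(-7/3) = 2**(2/3)*(-2*uppergamma(-1/3, 2) + 2*uppergamma(-1/3, 1) + 3)/16
F(6) = -2380800*exp(-2) + 64/9 + 876800*exp(-1)
F(-2) = Ei(-2)/4 - Ei(-1)/4 + 1/4

reversing the common scale on t: t**3 on [0, 1); t**2*exp(-t) on [1, 2)
back out the shared t-power: t on [0, 1); exp(-t) on [1, 2)
slice at 2, transform all 2 pieces, and sum them
on [0, 2) integrate f = t**3/8 against the kernel
∫ over [2, 4) of t**2*exp(-t/2)/4·t^(s-1) joins the sum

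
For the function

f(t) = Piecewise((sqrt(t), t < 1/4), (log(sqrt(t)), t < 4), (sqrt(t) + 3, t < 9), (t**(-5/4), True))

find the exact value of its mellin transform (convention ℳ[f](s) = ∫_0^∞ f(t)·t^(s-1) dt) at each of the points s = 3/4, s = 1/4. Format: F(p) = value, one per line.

F(3/4) = sqrt(2)*(-1139 + 30*sqrt(2) + 270*log(2) + 864*sqrt(6))/90
F(1/4) = sqrt(2)*(-330 + sqrt(2) + 108*log(2) + 144*sqrt(6))/18

strip the power substitution: t on [0, 1/2); log(t) on [1/2, 2); t + 3 on [2, 3); …
integrate the 4 segments split at 1/4, 4, 9, then add the results
∫ over [0, 1/4) of sqrt(t)·t^(s-1) joins the sum
segment [1/4, 4) carries log(sqrt(t)); integrate it
[4, 9) adds the kernel integral of (sqrt(t) + 3)
for t in [9, ∞): the term is ∫ t**(-5/4)·t^(s-1)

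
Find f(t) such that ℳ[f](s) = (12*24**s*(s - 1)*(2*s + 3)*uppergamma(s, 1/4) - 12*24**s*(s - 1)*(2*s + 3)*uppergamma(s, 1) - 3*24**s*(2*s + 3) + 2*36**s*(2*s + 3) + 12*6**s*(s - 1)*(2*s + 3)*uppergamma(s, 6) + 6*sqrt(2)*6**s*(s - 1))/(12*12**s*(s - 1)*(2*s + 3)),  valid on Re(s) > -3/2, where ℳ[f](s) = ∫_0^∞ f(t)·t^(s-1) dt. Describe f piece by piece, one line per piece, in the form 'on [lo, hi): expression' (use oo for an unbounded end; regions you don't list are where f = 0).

the 4 pieces separated at 1/2, 2, 3 each add one integral
[0, 1/2) adds the kernel integral of t**(3/2)
segment [1/2, 2) carries exp(-t/2); integrate it
on [2, 3) integrate f = 1/(2*t) against the kernel
for t in [3, ∞): the term is ∫ exp(-2*t)·t^(s-1)

on [0, 1/2): t**(3/2)
on [1/2, 2): exp(-t/2)
on [2, 3): 1/(2*t)
on [3, oo): exp(-2*t)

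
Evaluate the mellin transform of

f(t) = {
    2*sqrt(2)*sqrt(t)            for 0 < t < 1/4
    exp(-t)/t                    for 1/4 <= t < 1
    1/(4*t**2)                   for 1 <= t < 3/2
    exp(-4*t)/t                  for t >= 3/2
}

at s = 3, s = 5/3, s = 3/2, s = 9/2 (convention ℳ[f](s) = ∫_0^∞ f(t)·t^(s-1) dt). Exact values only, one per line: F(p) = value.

remove the shared t-power first: 2*sqrt(2)*t**(3/2) on [0, 1/4); exp(-t) on [1/4, 1); 1/(4*t) on [1, 3/2); …
strip the common scale on t: t**(3/2) on [0, 1/2); exp(-t/2) on [1/2, 2); 1/(2*t) on [2, 3); …
f breaks at 1/4, 1, 3/2 into 4 integrals to sum
piece [0, 1/4): integrate 2*sqrt(2)*sqrt(t) against the kernel
segment [1/4, 1) carries exp(-t)/t; integrate it
on [1, 3/2) integrate f = 1/(4*t**2) against the kernel
on [3/2, ∞) integrate f = exp(-4*t)/t against the kernel

F(3) = -2*exp(-1) + 7*exp(-6)/16 + sqrt(2)/224 + 1/8 + 5*exp(-1/4)/4
F(5/3) = -2**(1/3)*3**(2/3)/4 - uppergamma(2/3, 1) + 2**(2/3)*uppergamma(2/3, 6)/4 + 3*2**(1/6)/52 + 3/4 + uppergamma(2/3, 1/4)
F(3/2) = -sqrt(6)/6 - sqrt(pi)*erfc(1) + sqrt(pi)*erfc(sqrt(6))/2 + sqrt(2)/16 + 1/2 + sqrt(pi)*erfc(1/2)
F(9/2) = -29*exp(-1)/4 - 15*sqrt(pi)*erfc(1)/8 - 1/10 + 15*sqrt(pi)*erfc(sqrt(6))/1024 + sqrt(2)/2560 + 219*sqrt(6)*exp(-6)/512 + 9*sqrt(6)/80 + 15*sqrt(pi)*erfc(1/2)/8 + 71*exp(-1/4)/32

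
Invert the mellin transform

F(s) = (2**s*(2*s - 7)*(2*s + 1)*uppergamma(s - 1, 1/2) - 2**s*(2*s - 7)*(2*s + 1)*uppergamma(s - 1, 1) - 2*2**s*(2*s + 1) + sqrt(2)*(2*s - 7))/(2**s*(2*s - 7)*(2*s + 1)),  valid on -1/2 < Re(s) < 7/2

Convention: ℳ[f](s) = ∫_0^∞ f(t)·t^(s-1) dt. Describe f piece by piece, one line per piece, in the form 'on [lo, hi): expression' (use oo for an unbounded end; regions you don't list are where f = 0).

on [0, 1/2): sqrt(t)
on [1/2, 1): exp(-t)/t
on [1, oo): t**(-7/2)

reversing the shared t-power: t**(3/2) on [0, 1/2); exp(-t) on [1/2, 1); t**(-5/2) on [1, ∞)
f breaks at 1/2, 1 into 3 integrals to sum
over [0, 1/2), the kernel integral of sqrt(t) enters the sum
piece [1/2, 1): integrate exp(-t)/t against the kernel
∫ over [1, ∞) of t**(-7/2)·t^(s-1) joins the sum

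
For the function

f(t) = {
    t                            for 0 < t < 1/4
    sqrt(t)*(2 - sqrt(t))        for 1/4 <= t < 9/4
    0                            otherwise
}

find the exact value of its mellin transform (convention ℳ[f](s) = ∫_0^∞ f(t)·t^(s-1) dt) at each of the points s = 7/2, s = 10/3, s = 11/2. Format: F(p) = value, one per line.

F(7/2) = 9839/2304
F(10/3) = 3*2**(1/3)*(-58 + 76545*3**(2/3))/153088
F(11/2) = 2125757/159744

reversing the shared t-power: 1 on [0, 1/4); (2 - sqrt(t))/sqrt(t) on [1/4, 9/4)
back out the power substitution: 1 on [0, 1/2); (2 - t)/t on [1/2, 3/2)
strip the shared t-power: t on [0, 1/2); 2 - t on [1/2, 3/2)
integrate the 2 segments split at 1/4, then add the results
∫ over [0, 1/4) of t·t^(s-1) joins the sum
piece [1/4, 9/4): integrate sqrt(t)*(2 - sqrt(t)) against the kernel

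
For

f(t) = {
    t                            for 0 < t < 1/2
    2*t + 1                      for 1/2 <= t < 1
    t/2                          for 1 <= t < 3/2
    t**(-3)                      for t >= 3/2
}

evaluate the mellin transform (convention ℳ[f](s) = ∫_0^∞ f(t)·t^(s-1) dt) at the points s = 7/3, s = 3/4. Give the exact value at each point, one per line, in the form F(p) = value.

cuts at 1/2, 1, 3/2: linearity sums the 4 kernel integrals
the [0, 1/2) slice contributes ∫ t·t^(s-1) dt
on [1/2, 1) integrate f = (2*t + 1) against the kernel
∫ t/2·t^(s-1) over [1, 3/2)
on [3/2, ∞) integrate f = t**(-3) against the kernel

F(7/3) = 2**(2/3)*(-162 + 984*2**(1/3) + 1687*3**(1/3))/2240
F(3/4) = 2**(1/4)*(-2754 + 953*3**(3/4) + 3726*2**(3/4))/3402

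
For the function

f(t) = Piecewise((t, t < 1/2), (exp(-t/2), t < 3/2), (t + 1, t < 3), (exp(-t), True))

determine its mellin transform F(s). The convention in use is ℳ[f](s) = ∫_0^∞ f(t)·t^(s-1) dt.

slice at 1/2, 3/2, 3, transform all 4 pieces, and sum them
over [0, 1/2), the kernel integral of t enters the sum
on [1/2, 3/2): add ∫ exp(-t/2)·t^(s-1) dt
over [3/2, 3), the kernel integral of (t + 1) enters the sum
[3, ∞) adds the kernel integral of exp(-t)

(2*2**s*s*(s + 1)*uppergamma(s, 3) - 5*3**s*s - 2*3**s + 2*4**s*s*(s + 1)*uppergamma(s, 1/4) - 2*4**s*s*(s + 1)*uppergamma(s, 3/4) + 8*6**s*s + 2*6**s + s)/(2*2**s*s*(s + 1))
  Re(s) > -1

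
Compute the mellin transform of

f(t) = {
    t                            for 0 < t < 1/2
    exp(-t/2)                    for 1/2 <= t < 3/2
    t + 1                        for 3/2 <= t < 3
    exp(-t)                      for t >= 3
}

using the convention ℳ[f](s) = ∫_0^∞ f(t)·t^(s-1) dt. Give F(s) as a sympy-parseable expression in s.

decompose at 1/2, 3/2, 3; ℳ[f](s) sums the 4 pieces' integrals
on [0, 1/2): add ∫ t·t^(s-1) dt
on [1/2, 3/2): add ∫ exp(-t/2)·t^(s-1) dt
segment 3/2 to 3 holds (t + 1); add its integral
∫ over [3, ∞) of exp(-t)·t^(s-1) joins the sum

(2*2**s*s*(s + 1)*uppergamma(s, 3) - 5*3**s*s - 2*3**s + 2*4**s*s*(s + 1)*uppergamma(s, 1/4) - 2*4**s*s*(s + 1)*uppergamma(s, 3/4) + 8*6**s*s + 2*6**s + s)/(2*2**s*s*(s + 1))
  Re(s) > -1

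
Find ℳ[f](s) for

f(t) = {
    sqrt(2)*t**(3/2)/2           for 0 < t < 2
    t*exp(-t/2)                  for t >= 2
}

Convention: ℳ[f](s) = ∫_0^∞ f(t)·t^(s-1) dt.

2**(s + 1)*((2*s + 3)*uppergamma(s + 1, 1) + 2)/(2*s + 3)
  Re(s) > -3/2

remove the shared t-power first: sqrt(2)*sqrt(t)/2 on [0, 2); exp(-t/2) on [2, ∞)
reversing the common scale on t: sqrt(t) on [0, 1); exp(-t) on [1, ∞)
breakpoints 2: one integral from each of the 2 segments
on [0, 2) integrate f = sqrt(2)*t**(3/2)/2 against the kernel
on [2, ∞): add ∫ t*exp(-t/2)·t^(s-1) dt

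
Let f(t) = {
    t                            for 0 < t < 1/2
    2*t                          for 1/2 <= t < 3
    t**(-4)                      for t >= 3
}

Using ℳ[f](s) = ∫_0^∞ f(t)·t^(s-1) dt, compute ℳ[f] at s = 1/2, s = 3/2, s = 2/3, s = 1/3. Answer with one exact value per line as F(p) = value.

F(1/2) = sqrt(2)*(-189 + 2270*sqrt(6))/1134
F(3/2) = sqrt(2)*(-27 + 1948*sqrt(6))/540
F(2/3) = 2**(1/3)*(-81 + 973*6**(2/3))/540
F(1/3) = 2**(2/3)*(-891 + 10700*6**(1/3))/4752

treat the 3 regions marked off by 1/2, 3 separately and sum
for t in [0, 1/2): the term is ∫ t·t^(s-1)
on [1/2, 3): add ∫ 2*t·t^(s-1) dt
on [3, ∞): add ∫ t**(-4)·t^(s-1) dt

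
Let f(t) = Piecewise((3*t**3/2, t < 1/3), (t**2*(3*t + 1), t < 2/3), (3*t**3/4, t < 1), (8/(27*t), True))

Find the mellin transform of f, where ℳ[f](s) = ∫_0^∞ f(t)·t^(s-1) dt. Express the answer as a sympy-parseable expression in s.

undo the shared t-power: 3*t/2 on [0, 1/3); 3*t + 1 on [1/3, 2/3); 3*t/4 on [2/3, 1); …
invert the common scale on t to get t on [0, 1/2); 2*t + 1 on [1/2, 1); t/2 on [1, 3/2); …
the 4 pieces separated at 1/3, 2/3, 1 each add one integral
∫ over [0, 1/3) of 3*t**3/2·t^(s-1) joins the sum
piece [1/3, 2/3): integrate t**2*(3*t + 1) against the kernel
segment 2/3 to 1 holds 3*t**3/4; add its integral
∫ 8/(27*t)·t^(s-1) over [1, ∞)

(120*2**s*s**2 + 168*2**s*s - 288*2**s + 49*3**s*s**2 - 79*3**s*s - 354*3**s - 18*s**2 - 30*s + 48)/(108*3**s*(s**3 + 4*s**2 + s - 6))
  -3 < Re(s) < 1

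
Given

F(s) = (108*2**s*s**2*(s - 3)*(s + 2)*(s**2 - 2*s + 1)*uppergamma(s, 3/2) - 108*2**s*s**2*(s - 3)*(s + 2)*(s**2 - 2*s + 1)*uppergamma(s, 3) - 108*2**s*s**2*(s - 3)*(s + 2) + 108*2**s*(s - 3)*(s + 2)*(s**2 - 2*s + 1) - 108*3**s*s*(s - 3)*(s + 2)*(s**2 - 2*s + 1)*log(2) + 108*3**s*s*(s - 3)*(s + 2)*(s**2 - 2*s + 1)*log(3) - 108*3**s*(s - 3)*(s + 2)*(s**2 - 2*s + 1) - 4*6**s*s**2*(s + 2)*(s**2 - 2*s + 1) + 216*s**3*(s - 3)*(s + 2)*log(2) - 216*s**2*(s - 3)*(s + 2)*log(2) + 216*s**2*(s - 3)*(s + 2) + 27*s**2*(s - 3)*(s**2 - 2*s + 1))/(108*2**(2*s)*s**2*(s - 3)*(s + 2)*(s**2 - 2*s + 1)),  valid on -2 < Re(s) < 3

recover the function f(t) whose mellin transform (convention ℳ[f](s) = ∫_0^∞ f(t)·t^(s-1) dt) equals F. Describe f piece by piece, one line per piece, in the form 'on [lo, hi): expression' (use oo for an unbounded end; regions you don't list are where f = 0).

on [0, 1/4): 4*t**2
on [1/4, 1/2): log(2*t)/(2*t)
on [1/2, 3/4): log(2*t)
on [3/4, 3/2): exp(-2*t)
on [3/2, oo): 1/(8*t**3)

invert the common scale on t to get t**2 on [0, 1/2); log(t)/t on [1/2, 1); log(t) on [1, 3/2); …
summing 5 kernel integrals split by 1/4, 1/2, 3/4, 3/2 yields ℳ[f](s)
for t in [0, 1/4): the term is ∫ 4*t**2·t^(s-1)
[1/4, 1/2) adds the kernel integral of log(2*t)/(2*t)
on [1/2, 3/4): add ∫ log(2*t)·t^(s-1) dt
[3/4, 3/2) adds the kernel integral of exp(-2*t)
∫ over [3/2, ∞) of 1/(8*t**3)·t^(s-1) joins the sum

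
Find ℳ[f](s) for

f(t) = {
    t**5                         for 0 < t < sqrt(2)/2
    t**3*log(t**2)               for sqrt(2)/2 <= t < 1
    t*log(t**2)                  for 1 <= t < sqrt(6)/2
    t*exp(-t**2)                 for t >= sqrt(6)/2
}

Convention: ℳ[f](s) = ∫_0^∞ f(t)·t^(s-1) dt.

strip the shared t-power: t**4 on [0, sqrt(2)/2); t**2*log(t**2) on [sqrt(2)/2, 1); log(t**2) on [1, sqrt(6)/2); …
peel off the power substitution: t**2 on [0, 1/2); t*log(t) on [1/2, 1); log(t) on [1, 3/2); …
linearity at sqrt(2)/2, 1, sqrt(6)/2 turns ℳ[f](s) into 4 summed integrals
segment 0 to sqrt(2)/2 holds t**5; add its integral
on [sqrt(2)/2, 1): add ∫ t**3*log(t**2)·t^(s-1) dt
segment 1 to sqrt(6)/2 holds t*log(t**2); add its integral
[sqrt(6)/2, ∞) adds the kernel integral of t*exp(-t**2)

2**(-s/2 - 5/2)*(2**(s/2 + 3/2)*(s + 1)**2*(s + 5)*(4*s + (s + 1)**2 + 8)*uppergamma(s/2 + 1/2, 3/2) + 2**(s/2 + 7/2)*(-s - 5)*(s + 1)**2 + 2**(s/2 + 7/2)*(s + 5)*(4*s + (s + 1)**2 + 8) + 3**(s/2 + 1/2)*(s + 1)*(s + 5)*(-4*log(2) + 4*log(3))*(4*s + (s + 1)**2 + 8) - 8*3**(s/2 + 1/2)*(s + 5)*(4*s + (s + 1)**2 + 8) + (s + 1)**3*(s + 5)*log(4) + 4*(s + 1)**2*(s + 5)*log(2) + (s + 1)**2*(4*s + 20) + (s + 1)**2*(4*s + (s + 1)**2 + 8))/((s + 1)**2*(s + 5)*(4*s + (s + 1)**2 + 8))
  Re(s) > -5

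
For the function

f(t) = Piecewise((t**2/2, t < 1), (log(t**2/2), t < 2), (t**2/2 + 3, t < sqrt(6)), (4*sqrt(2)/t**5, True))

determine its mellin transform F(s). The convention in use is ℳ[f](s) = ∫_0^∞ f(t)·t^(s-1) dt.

undo the power substitution: t/2 on [0, 1); log(t/2) on [1, 4); t/2 + 3 on [4, 6); …
strip the common scale on t: t on [0, 1/2); log(t) on [1/2, 2); t + 3 on [2, 3); …
cuts at 1, 2, sqrt(6): linearity sums the 4 kernel integrals
[0, 1) adds the kernel integral of t**2/2
on [1, 2): add ∫ log(t**2/2)·t^(s-1) dt
piece [2, sqrt(6)): integrate (t**2/2 + 3) against the kernel
over [sqrt(6), ∞), the kernel integral of 4*sqrt(2)/t**5 enters the sum

(-135*2**s*s**2*(s - 5)/2 + 27*2**s*s*(s/2 + 1)*(s - 5)*log(2) - 81*2**s*s*(s - 5) - 54*2**s*(s/2 + 1)*(s - 5) - sqrt(3)*6**(s/2)*s**2*(s/2 + 1) + 81*6**(s/2)*s**2*(s - 5) + 81*6**(s/2)*s*(s - 5) + 27*s**2*(s - 5)/4 + 27*s*(s/2 + 1)*(s - 5)*log(2) + (s - 5)*(27*s + 54))/(27*s**2*(s/2 + 1)*(s - 5))
  -2 < Re(s) < 5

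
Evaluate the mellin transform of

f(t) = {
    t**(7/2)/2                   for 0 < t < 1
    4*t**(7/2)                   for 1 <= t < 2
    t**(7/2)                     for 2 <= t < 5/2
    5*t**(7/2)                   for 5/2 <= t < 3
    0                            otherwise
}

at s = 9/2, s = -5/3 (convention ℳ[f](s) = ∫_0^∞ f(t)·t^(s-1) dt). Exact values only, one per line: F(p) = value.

F(9/2) = 1757823/512
F(-5/3) = -30*2**(1/6)*5**(5/6)/11 - 21/11 + 36*2**(5/6)/11 + 90*3**(5/6)/11

f breaks at 1, 2, 5/2 into 4 integrals to sum
over [0, 1), the kernel integral of t**(7/2)/2 enters the sum
segment 1 to 2 holds 4*t**(7/2); add its integral
[2, 5/2) adds the kernel integral of t**(7/2)
[5/2, 3) adds the kernel integral of 5*t**(7/2)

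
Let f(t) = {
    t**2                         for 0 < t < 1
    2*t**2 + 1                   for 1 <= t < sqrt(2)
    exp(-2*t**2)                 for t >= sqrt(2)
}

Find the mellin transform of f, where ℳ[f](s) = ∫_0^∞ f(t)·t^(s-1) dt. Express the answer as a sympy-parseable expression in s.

(2**(s/2)*s*(s/2 + 1)*uppergamma(s/2, 4)/2 - 4**(s/2)*s - 4**(s/2) + 5*8**(s/2)*s/2 + 8**(s/2))/(4**(s/2)*s*(s/2 + 1))
  Re(s) > -2

undo the power substitution: t on [0, 1); 2*t + 1 on [1, 2); exp(-2*t) on [2, ∞)
decompose at 1, sqrt(2); ℳ[f](s) sums the 3 pieces' integrals
∫ over [0, 1) of t**2·t^(s-1) joins the sum
the [1, sqrt(2)) slice contributes ∫ (2*t**2 + 1)·t^(s-1) dt
on [sqrt(2), ∞): add ∫ exp(-2*t**2)·t^(s-1) dt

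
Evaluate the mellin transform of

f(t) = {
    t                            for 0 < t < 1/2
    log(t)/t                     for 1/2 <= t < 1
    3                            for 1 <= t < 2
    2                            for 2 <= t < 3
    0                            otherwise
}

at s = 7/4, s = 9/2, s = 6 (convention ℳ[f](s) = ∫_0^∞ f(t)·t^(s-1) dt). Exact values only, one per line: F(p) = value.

decompose at 1/2, 1, 2; ℳ[f](s) sums the 4 pieces' integrals
piece [0, 1/2): integrate t against the kernel
for t in [1/2, 1): the term is ∫ log(t)/t·t^(s-1)
∫ over [1, 2) of 3·t^(s-1) joins the sum
∫ over [2, 3) of 2·t^(s-1) joins the sum

F(7/4) = 2**(1/4)*(-2420*2**(3/4) + 924*log(2) + 1295 + 1584*sqrt(2) + 2376*6**(3/4))/1386
F(9/2) = sqrt(2)*(-58080*sqrt(2) + 2772*log(2) + 553169 + 2794176*sqrt(6))/155232
F(6) = log(2)/160 + 17010271/67200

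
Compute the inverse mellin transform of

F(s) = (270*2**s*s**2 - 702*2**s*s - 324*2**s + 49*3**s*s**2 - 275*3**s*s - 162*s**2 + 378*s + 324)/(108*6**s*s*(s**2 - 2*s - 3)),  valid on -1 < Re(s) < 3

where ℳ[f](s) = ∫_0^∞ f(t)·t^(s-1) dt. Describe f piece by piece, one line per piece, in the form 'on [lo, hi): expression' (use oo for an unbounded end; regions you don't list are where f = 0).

back out the common scale on t: t on [0, 1/2); 2*t + 1 on [1/2, 1); t/2 on [1, 3/2); …
split f at 1/6, 1/3, 1/2: ℳ[f](s) collects 4 kernel integrals
piece [0, 1/6): integrate 3*t against the kernel
∫ (6*t + 1)·t^(s-1) over [1/6, 1/3)
segment 1/3 to 1/2 holds 3*t/2; add its integral
between 1/2 and ∞ the integrand is 1/(27*t**3)·t^(s-1)

on [0, 1/6): 3*t
on [1/6, 1/3): 6*t + 1
on [1/3, 1/2): 3*t/2
on [1/2, oo): 1/(27*t**3)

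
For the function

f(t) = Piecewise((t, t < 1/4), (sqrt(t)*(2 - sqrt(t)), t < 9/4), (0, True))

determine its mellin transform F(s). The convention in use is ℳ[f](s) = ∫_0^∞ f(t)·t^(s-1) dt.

the shared t-power comes off first: sqrt(t) on [0, 1/4); 2 - sqrt(t) on [1/4, 9/4)
undo the power substitution: t on [0, 1/2); 2 - t on [1/2, 3/2)
treat the 2 regions marked off by 1/4 separately and sum
on [0, 1/4) integrate f = t against the kernel
on [1/4, 9/4): add ∫ sqrt(t)*(2 - sqrt(t))·t^(s-1) dt

(6*3**(2*s)*s + 15*3**(2*s) - 4*s - 6)/(4*2**(2*s)*(2*s**2 + 3*s + 1))
  Re(s) > -1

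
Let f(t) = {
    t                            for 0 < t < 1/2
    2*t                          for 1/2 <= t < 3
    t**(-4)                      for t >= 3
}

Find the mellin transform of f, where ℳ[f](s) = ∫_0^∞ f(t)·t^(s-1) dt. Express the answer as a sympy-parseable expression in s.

(970*6**s*s - 3890*6**s - 81*s + 324)/(162*2**s*(s**2 - 3*s - 4))
  -1 < Re(s) < 4

summing 3 kernel integrals split by 1/2, 3 yields ℳ[f](s)
segment [0, 1/2) carries t; integrate it
over [1/2, 3), the kernel integral of 2*t enters the sum
segment [3, ∞) carries t**(-4); integrate it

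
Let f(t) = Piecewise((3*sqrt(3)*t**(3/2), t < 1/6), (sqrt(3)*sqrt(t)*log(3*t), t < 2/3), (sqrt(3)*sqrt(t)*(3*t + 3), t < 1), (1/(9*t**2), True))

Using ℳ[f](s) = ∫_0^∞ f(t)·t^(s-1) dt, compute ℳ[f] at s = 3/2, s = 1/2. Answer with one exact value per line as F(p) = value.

F(3/2) = sqrt(3)*(32*sqrt(3) + 102*log(2) + 621)/432
F(1/2) = sqrt(3)*(16*sqrt(3) + 540*log(2) + 891)/648

back out the common scale on t: 2*sqrt(2)*t**(3/2) on [0, 1/4); sqrt(2)*sqrt(t)*log(2*t) on [1/4, 1); sqrt(2)*sqrt(t)*(2*t + 3) on [1, 3/2); …
back out the common scale on t: t**(3/2) on [0, 1/2); sqrt(t)*log(t) on [1/2, 2); sqrt(t)*(t + 3) on [2, 3); …
the shared t-power comes off first: t on [0, 1/2); log(t) on [1/2, 2); t + 3 on [2, 3); …
integrate the 4 segments split at 1/6, 2/3, 1, then add the results
∫ 3*sqrt(3)*t**(3/2)·t^(s-1) over [0, 1/6)
∫ sqrt(3)*sqrt(t)*log(3*t)·t^(s-1) over [1/6, 2/3)
for t in [2/3, 1): the term is ∫ sqrt(3)*sqrt(t)*(3*t + 3)·t^(s-1)
for t in [1, ∞): the term is ∫ 1/(9*t**2)·t^(s-1)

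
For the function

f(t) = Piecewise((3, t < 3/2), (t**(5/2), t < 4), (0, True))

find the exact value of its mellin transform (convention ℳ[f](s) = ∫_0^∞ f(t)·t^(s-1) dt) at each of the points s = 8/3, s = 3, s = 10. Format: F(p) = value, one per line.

cuts at 3/2: linearity sums the 2 kernel integrals
on [0, 3/2) integrate f = 3 against the kernel
for t in [3/2, 4): the term is ∫ t**(5/2)·t^(s-1)

F(8/3) = -729*2**(5/6)*3**(1/6)/992 + 81*2**(1/3)*3**(2/3)/64 + 6144*2**(1/3)/31
F(3) = 33065/88 - 243*sqrt(6)/352
F(10) = 137439839207/51200 - 531441*sqrt(6)/102400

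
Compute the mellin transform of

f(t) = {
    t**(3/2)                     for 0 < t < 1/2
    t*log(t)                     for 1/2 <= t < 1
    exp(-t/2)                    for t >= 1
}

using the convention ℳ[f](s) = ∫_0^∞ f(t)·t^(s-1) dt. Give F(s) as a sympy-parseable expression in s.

(2*2**(2*s)*(2*s + 3)*(s**2 + 2*s + 1)*uppergamma(s, 1/2) - 2*2**s*(2*s + 3) + s*(2*s + 3)*log(2) + 2*s + (2*s + 3)*log(2) + sqrt(2)*(s**2 + 2*s + 1) + 3)/(2*2**s*(2*s + 3)*(s**2 + 2*s + 1))
  Re(s) > -3/2

f breaks at 1/2, 1 into 3 integrals to sum
for t in [0, 1/2): the term is ∫ t**(3/2)·t^(s-1)
over [1/2, 1), the kernel integral of t*log(t) enters the sum
on [1, ∞): add ∫ exp(-t/2)·t^(s-1) dt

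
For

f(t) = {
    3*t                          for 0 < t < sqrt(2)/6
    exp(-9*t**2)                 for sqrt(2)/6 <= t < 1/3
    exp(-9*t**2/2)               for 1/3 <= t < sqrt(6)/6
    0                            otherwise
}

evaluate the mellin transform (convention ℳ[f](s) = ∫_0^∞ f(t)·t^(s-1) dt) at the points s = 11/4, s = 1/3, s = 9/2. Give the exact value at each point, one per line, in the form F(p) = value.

F(11/4) = 3**(1/4)*(-2**(3/8)*uppergamma(11/8, 3/4)/27 - uppergamma(11/8, 1)/54 + 2**(1/8)/405 + uppergamma(11/8, 1/2)/54 + 2**(3/8)*uppergamma(11/8, 1/2)/27)
F(1/3) = 3**(2/3)*(-2**(1/6)*uppergamma(1/6, 3/4)/6 - uppergamma(1/6, 1)/6 + uppergamma(1/6, 1/2)/6 + 2**(1/6)*uppergamma(1/6, 1/2)/6 + 2**(1/3)/8)
F(9/2) = sqrt(3)*(-88*2**(1/4)*uppergamma(9/4, 3/4) - 22*uppergamma(9/4, 1) + 2**(1/4) + 22*uppergamma(9/4, 1/2) + 88*2**(1/4)*uppergamma(9/4, 1/2))/10692

strip the common scale on t: t on [0, sqrt(2)/2); exp(-t**2) on [sqrt(2)/2, 1); exp(-t**2/2) on [1, sqrt(6)/2)
strip the power substitution: sqrt(t) on [0, 1/2); exp(-t) on [1/2, 1); exp(-t/2) on [1, 3/2)
linearity at sqrt(2)/6, 1/3 turns ℳ[f](s) into 3 summed integrals
[0, sqrt(2)/6) adds the kernel integral of 3*t
for t in [sqrt(2)/6, 1/3): the term is ∫ exp(-9*t**2)·t^(s-1)
the [1/3, sqrt(6)/6) slice contributes ∫ exp(-9*t**2/2)·t^(s-1) dt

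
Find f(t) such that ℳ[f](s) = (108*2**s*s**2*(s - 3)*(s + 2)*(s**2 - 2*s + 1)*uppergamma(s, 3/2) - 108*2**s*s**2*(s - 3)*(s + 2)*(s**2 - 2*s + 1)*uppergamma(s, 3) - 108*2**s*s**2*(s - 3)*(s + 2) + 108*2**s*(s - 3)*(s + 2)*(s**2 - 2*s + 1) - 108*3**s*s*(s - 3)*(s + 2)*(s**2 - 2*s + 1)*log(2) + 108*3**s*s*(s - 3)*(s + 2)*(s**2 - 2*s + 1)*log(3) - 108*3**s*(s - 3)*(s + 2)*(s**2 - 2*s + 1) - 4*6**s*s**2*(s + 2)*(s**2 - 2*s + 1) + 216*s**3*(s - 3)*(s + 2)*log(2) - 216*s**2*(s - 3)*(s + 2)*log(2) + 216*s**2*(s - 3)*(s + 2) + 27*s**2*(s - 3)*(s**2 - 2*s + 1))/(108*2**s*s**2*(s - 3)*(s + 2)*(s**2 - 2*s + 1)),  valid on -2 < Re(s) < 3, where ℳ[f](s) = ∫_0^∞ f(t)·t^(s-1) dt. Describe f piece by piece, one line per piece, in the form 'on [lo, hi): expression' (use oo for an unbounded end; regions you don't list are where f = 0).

on [0, 1/2): t**2
on [1/2, 1): log(t)/t
on [1, 3/2): log(t)
on [3/2, 3): exp(-t)
on [3, oo): t**(-3)

f breaks at 1/2, 1, 3/2, 3 into 5 integrals to sum
segment [0, 1/2) carries t**2; integrate it
over [1/2, 1), the kernel integral of log(t)/t enters the sum
∫ over [1, 3/2) of log(t)·t^(s-1) joins the sum
the [3/2, 3) slice contributes ∫ exp(-t)·t^(s-1) dt
piece [3, ∞): integrate t**(-3) against the kernel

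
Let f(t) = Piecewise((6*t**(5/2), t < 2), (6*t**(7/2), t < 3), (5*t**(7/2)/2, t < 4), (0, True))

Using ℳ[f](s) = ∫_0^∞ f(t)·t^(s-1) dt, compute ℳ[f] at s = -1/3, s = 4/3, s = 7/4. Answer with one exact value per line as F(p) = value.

split f at 2, 3: ℳ[f](s) collects 3 kernel integrals
the [0, 2) slice contributes ∫ 6*t**(5/2)·t^(s-1) dt
on [2, 3) integrate f = 6*t**(7/2) against the kernel
over [3, 4), the kernel integral of 5*t**(7/2)/2 enters the sum

F(-1/3) = -1008*2**(1/6)/247 + 567*3**(1/6)/19 + 960*2**(1/3)/19
F(4/3) = -4896*2**(5/6)/667 + 1701*3**(5/6)/29 + 7680*2**(2/3)/29
F(7/4) = -1664*2**(1/4)/119 + 162*3**(1/4) + 10240*sqrt(2)/21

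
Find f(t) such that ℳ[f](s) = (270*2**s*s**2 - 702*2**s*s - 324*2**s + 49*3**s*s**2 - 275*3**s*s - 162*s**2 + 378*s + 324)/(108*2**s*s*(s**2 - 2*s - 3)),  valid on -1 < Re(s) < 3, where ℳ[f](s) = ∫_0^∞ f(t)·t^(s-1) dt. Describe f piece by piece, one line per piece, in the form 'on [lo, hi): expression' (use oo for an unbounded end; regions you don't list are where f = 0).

decompose at 1/2, 1, 3/2; ℳ[f](s) sums the 4 pieces' integrals
on [0, 1/2): add ∫ t·t^(s-1) dt
for t in [1/2, 1): the term is ∫ (2*t + 1)·t^(s-1)
between 1 and 3/2 the integrand is t/2·t^(s-1)
piece [3/2, ∞): integrate t**(-3) against the kernel

on [0, 1/2): t
on [1/2, 1): 2*t + 1
on [1, 3/2): t/2
on [3/2, oo): t**(-3)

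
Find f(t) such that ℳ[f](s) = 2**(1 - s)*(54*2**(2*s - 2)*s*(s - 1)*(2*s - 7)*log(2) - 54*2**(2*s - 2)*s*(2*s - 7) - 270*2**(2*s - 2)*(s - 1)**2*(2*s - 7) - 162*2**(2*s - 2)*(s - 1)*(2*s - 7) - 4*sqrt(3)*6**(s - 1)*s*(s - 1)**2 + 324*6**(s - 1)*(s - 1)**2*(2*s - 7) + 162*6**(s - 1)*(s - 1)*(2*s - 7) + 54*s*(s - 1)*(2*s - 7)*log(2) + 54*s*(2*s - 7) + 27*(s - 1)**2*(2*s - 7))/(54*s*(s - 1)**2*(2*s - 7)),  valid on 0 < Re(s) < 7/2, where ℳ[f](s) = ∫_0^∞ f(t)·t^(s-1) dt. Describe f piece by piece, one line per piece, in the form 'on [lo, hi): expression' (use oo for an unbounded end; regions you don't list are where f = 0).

on [0, 1/2): 1
on [1/2, 2): log(t)/t
on [2, 3): (t + 3)/t
on [3, oo): t**(-7/2)

peel off the shared t-power: t on [0, 1/2); log(t) on [1/2, 2); t + 3 on [2, 3); …
decompose at 1/2, 2, 3; ℳ[f](s) sums the 4 pieces' integrals
segment 0 to 1/2 holds 1; add its integral
over [1/2, 2), the kernel integral of log(t)/t enters the sum
segment 2 to 3 holds (t + 3)/t; add its integral
between 3 and ∞ the integrand is t**(-7/2)·t^(s-1)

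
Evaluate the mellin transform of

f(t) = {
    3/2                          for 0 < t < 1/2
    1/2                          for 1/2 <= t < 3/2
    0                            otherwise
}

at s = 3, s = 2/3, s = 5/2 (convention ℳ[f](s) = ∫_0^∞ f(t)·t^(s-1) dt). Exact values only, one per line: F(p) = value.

F(3) = 29/48
F(2/3) = 3*2**(1/3)*(2 + 3**(2/3))/8
F(5/2) = sqrt(2)*(2 + 9*sqrt(3))/40

slice at 1/2, transform all 2 pieces, and sum them
segment [0, 1/2) carries 3/2; integrate it
the [1/2, 3/2) slice contributes ∫ 1/2·t^(s-1) dt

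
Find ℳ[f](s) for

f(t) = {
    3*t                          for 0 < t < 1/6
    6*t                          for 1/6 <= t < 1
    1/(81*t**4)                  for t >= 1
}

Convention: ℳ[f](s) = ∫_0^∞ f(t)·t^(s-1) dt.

(970*6**s*s - 3890*6**s - 81*s + 324)/(162*6**s*(s**2 - 3*s - 4))
  -1 < Re(s) < 4

back out the common scale on t: t on [0, 1/2); 2*t on [1/2, 3); t**(-4) on [3, ∞)
summing 3 kernel integrals split by 1/6, 1 yields ℳ[f](s)
the [0, 1/6) slice contributes ∫ 3*t·t^(s-1) dt
piece [1/6, 1): integrate 6*t against the kernel
for t in [1, ∞): the term is ∫ 1/(81*t**4)·t^(s-1)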